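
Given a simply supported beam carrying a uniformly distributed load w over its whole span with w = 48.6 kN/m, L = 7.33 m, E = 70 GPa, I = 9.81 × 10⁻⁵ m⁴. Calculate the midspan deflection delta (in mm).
Model: a simply supported beam carrying a uniformly distributed load w over its whole span, so delta = (5·w·L^4) / (384·E·I).
Convert to SI units:
  w = 48.6 kN/m = 48600 N/m
  E = 70 GPa = 7 × 10¹⁰ Pa
Substitute:
  delta = (5 × 48600 × 7.33^4) / (384 × (7 × 10¹⁰) × (9.81 × 10⁻⁵))
  delta = 0.266 m
Convert: delta = 0.266 m = 266 mm
Final answer: delta = 266 mm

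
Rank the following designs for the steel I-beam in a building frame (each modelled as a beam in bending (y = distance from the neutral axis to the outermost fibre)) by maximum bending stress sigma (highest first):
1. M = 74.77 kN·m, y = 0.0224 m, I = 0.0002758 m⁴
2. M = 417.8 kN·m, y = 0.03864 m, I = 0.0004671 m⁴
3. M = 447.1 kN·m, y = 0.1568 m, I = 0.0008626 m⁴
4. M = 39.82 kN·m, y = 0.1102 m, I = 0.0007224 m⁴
Model: a beam in bending (y = distance from the neutral axis to the outermost fibre), so sigma = (M·y) / I (SI units).
  Case 1: sigma = (74770 × 0.0224) / 0.0002758 = 6.073 × 10⁶ Pa = 6.073 MPa
  Case 2: sigma = (417800 × 0.03864) / 0.0004671 = 3.456 × 10⁷ Pa = 34.56 MPa
  Case 3: sigma = (447100 × 0.1568) / 0.0008626 = 8.127 × 10⁷ Pa = 81.27 MPa
  Case 4: sigma = (39820 × 0.1102) / 0.0007224 = 6.074 × 10⁶ Pa = 6.074 MPa
Ordering: 81.27 MPa (case 3) > 34.56 MPa (case 2) > 6.074 MPa (case 4) > 6.073 MPa (case 1)
Final answer: 3, 2, 4, 1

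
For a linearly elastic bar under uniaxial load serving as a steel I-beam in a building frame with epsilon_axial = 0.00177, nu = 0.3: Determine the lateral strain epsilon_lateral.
Model: a linearly elastic bar under uniaxial load, so epsilon_lateral = -nu·epsilon_axial.
Substitute:
  epsilon_lateral = -(0.3 × 0.00177)
  epsilon_lateral = -0.000531
Final answer: epsilon_lateral = -0.000531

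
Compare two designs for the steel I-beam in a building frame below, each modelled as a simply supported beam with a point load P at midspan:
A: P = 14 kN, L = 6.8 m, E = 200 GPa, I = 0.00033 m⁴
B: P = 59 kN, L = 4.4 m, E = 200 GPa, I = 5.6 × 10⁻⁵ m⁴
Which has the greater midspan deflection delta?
Model: a simply supported beam with a point load P at midspan, so delta = (P·L^3) / (48·E·I) (SI units).
  A: delta = (14000 × 6.8^3) / (48 × (2 × 10¹¹) × 0.00033) = 0.00139 m = 1.39 mm
  B: delta = (59000 × 4.4^3) / (48 × (2 × 10¹¹) × (5.6 × 10⁻⁵)) = 0.009349 m = 9.349 mm
9.349 mm > 1.39 mm, so B is larger.
Final answer: B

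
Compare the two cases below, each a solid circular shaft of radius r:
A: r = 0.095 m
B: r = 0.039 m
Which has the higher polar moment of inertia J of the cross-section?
Model: a solid circular shaft of radius r, so J = (π·r^4) / 2 (SI units).
  A: J = (π × 0.095^4) / 2 = 0.0001279 m⁴
  B: J = (π × 0.039^4) / 2 = 3.634 × 10⁻⁶ m⁴
0.0001279 m⁴ > 3.634 × 10⁻⁶ m⁴, so A is larger.
Final answer: A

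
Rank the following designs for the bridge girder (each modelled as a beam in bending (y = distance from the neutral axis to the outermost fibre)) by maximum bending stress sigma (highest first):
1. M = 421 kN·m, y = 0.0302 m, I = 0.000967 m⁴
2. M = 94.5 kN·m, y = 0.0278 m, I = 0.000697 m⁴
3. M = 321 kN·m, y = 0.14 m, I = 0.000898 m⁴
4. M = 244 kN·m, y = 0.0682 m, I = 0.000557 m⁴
Model: a beam in bending (y = distance from the neutral axis to the outermost fibre), so sigma = (M·y) / I (SI units).
  Case 1: sigma = (421000 × 0.0302) / 0.000967 = 1.315 × 10⁷ Pa = 13.15 MPa
  Case 2: sigma = (94500 × 0.0278) / 0.000697 = 3.769 × 10⁶ Pa = 3.769 MPa
  Case 3: sigma = (321000 × 0.14) / 0.000898 = 5.004 × 10⁷ Pa = 50.04 MPa
  Case 4: sigma = (244000 × 0.0682) / 0.000557 = 2.988 × 10⁷ Pa = 29.88 MPa
Ordering: 50.04 MPa (case 3) > 29.88 MPa (case 4) > 13.15 MPa (case 1) > 3.769 MPa (case 2)
Final answer: 3, 4, 1, 2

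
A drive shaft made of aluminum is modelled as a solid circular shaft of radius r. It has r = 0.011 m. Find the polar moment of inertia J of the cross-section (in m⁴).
Model: a solid circular shaft of radius r, so J = (π·r^4) / 2.
Substitute:
  J = (π × 0.011^4) / 2
  J = 2.3 × 10⁻⁸ m⁴
Final answer: J = 2.3 × 10⁻⁸ m⁴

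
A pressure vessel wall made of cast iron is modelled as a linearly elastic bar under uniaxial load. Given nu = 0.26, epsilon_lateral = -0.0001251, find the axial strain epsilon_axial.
Model: a linearly elastic bar under uniaxial load, so epsilon_lateral = -nu·epsilon_axial.
Solve for epsilon_axial: epsilon_axial = -epsilon_lateral / nu.
Substitute:
  epsilon_axial = -(-0.0001251) / 0.26
  epsilon_axial = 0.0004812
Final answer: epsilon_axial = 0.0004812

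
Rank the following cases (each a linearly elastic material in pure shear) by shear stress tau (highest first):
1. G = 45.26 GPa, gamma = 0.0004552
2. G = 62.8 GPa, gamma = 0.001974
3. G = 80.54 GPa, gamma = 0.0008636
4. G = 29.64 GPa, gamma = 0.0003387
Model: a linearly elastic material in pure shear, so tau = G·gamma (SI units).
  Case 1: tau = (4.526 × 10¹⁰) × 0.0004552 = 2.06 × 10⁷ Pa = 20.6 MPa
  Case 2: tau = (6.28 × 10¹⁰) × 0.001974 = 1.24 × 10⁸ Pa = 124 MPa
  Case 3: tau = (8.054 × 10¹⁰) × 0.0008636 = 6.955 × 10⁷ Pa = 69.55 MPa
  Case 4: tau = (2.964 × 10¹⁰) × 0.0003387 = 1.004 × 10⁷ Pa = 10.04 MPa
Ordering: 124 MPa (case 2) > 69.55 MPa (case 3) > 20.6 MPa (case 1) > 10.04 MPa (case 4)
Final answer: 2, 3, 1, 4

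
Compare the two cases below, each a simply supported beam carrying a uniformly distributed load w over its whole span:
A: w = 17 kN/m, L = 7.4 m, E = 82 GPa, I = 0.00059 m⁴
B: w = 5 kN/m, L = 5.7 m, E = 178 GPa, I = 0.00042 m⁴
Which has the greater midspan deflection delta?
Model: a simply supported beam carrying a uniformly distributed load w over its whole span, so delta = (5·w·L^4) / (384·E·I) (SI units).
  A: delta = (5 × 17000 × 7.4^4) / (384 × (8.2 × 10¹⁰) × 0.00059) = 0.01372 m = 13.72 mm
  B: delta = (5 × 5000 × 5.7^4) / (384 × (1.78 × 10¹¹) × 0.00042) = 0.0009193 m = 0.9193 mm
13.72 mm > 0.9193 mm, so A is larger.
Final answer: A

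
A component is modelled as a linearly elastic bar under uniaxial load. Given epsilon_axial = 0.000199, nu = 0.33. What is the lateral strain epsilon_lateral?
Model: a linearly elastic bar under uniaxial load, so epsilon_lateral = -nu·epsilon_axial.
Substitute:
  epsilon_lateral = -(0.33 × 0.000199)
  epsilon_lateral = -6.567 × 10⁻⁵
Final answer: epsilon_lateral = -6.567 × 10⁻⁵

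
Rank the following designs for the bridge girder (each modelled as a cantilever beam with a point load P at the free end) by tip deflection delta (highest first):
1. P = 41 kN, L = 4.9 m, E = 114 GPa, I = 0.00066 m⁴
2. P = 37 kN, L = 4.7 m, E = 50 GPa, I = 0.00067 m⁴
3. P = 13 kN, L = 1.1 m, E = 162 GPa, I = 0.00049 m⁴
Model: a cantilever beam with a point load P at the free end, so delta = (P·L^3) / (3·E·I) (SI units).
  Case 1: delta = (41000 × 4.9^3) / (3 × (1.14 × 10¹¹) × 0.00066) = 0.02137 m = 21.37 mm
  Case 2: delta = (37000 × 4.7^3) / (3 × (5 × 10¹⁰) × 0.00067) = 0.03822 m = 38.22 mm
  Case 3: delta = (13000 × 1.1^3) / (3 × (1.62 × 10¹¹) × 0.00049) = 7.266 × 10⁻⁵ m = 0.07266 mm
Ordering: 38.22 mm (case 2) > 21.37 mm (case 1) > 0.07266 mm (case 3)
Final answer: 2, 1, 3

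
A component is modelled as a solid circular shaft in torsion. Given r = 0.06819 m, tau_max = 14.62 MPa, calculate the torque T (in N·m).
Model: a solid circular shaft in torsion, so tau_max = (2·T) / (π·r^3).
Solve for T: T = (π·tau_max·r^3) / 2.
Convert to SI units:
  tau_max = 14.62 MPa = 1.462 × 10⁷ Pa
Substitute:
  T = (π × (1.462 × 10⁷) × 0.06819^3) / 2
  T = 7282 N·m
Final answer: T = 7282 N·m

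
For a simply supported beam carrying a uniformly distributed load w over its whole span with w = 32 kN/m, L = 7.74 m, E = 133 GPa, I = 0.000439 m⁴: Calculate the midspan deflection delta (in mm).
Model: a simply supported beam carrying a uniformly distributed load w over its whole span, so delta = (5·w·L^4) / (384·E·I).
Convert to SI units:
  w = 32 kN/m = 32000 N/m
  E = 133 GPa = 1.33 × 10¹¹ Pa
Substitute:
  delta = (5 × 32000 × 7.74^4) / (384 × (1.33 × 10¹¹) × 0.000439)
  delta = 0.02561 m
Convert: delta = 0.02561 m = 25.61 mm
Final answer: delta = 25.61 mm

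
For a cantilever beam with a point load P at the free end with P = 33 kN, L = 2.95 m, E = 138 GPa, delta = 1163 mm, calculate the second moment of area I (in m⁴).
Model: a cantilever beam with a point load P at the free end, so delta = (P·L^3) / (3·E·I).
Solve for I: I = (P·L^3) / (3·delta·E).
Convert to SI units:
  P = 33 kN = 33000 N
  E = 138 GPa = 1.38 × 10¹¹ Pa
  delta = 1163 mm = 1.163 m
Substitute:
  I = (33000 × 2.95^3) / (3 × 1.163 × (1.38 × 10¹¹))
  I = 1.76 × 10⁻⁶ m⁴
Final answer: I = 1.76 × 10⁻⁶ m⁴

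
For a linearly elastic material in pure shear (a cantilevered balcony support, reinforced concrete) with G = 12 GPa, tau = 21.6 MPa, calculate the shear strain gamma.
Model: a linearly elastic material in pure shear, so tau = G·gamma.
Solve for gamma: gamma = tau / G.
Convert to SI units:
  G = 12 GPa = 1.2 × 10¹⁰ Pa
  tau = 21.6 MPa = 2.16 × 10⁷ Pa
Substitute:
  gamma = (2.16 × 10⁷) / (1.2 × 10¹⁰)
  gamma = 0.0018
Final answer: gamma = 0.0018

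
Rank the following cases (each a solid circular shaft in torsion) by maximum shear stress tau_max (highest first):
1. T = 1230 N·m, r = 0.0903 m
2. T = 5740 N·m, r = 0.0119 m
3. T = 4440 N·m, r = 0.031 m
Model: a solid circular shaft in torsion, so tau_max = (2·T) / (π·r^3) (SI units).
  Case 1: tau_max = (2 × 1230) / (π × 0.0903^3) = 1.063 × 10⁶ Pa = 1.063 MPa
  Case 2: tau_max = (2 × 5740) / (π × 0.0119^3) = 2.168 × 10⁹ Pa = 2168 MPa
  Case 3: tau_max = (2 × 4440) / (π × 0.031^3) = 9.488 × 10⁷ Pa = 94.88 MPa
Ordering: 2168 MPa (case 2) > 94.88 MPa (case 3) > 1.063 MPa (case 1)
Final answer: 2, 3, 1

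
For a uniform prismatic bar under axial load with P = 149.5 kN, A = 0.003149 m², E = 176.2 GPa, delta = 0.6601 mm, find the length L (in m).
Model: a uniform prismatic bar under axial load, so delta = (P·L) / (A·E).
Solve for L: L = (delta·A·E) / P.
Convert to SI units:
  P = 149.5 kN = 149500 N
  E = 176.2 GPa = 1.762 × 10¹¹ Pa
  delta = 0.6601 mm = 0.0006601 m
Substitute:
  L = (0.0006601 × 0.003149 × (1.762 × 10¹¹)) / 149500
  L = 2.45 m
Final answer: L = 2.45 m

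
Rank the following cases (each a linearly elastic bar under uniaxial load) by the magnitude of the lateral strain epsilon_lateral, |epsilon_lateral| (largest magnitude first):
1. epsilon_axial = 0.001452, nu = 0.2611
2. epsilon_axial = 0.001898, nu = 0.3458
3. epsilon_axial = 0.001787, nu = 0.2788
Model: a linearly elastic bar under uniaxial load, so epsilon_lateral = -nu·epsilon_axial (SI units).
  Case 1: epsilon_lateral = -(0.2611 × 0.001452) = -0.0003791
  Case 2: epsilon_lateral = -(0.3458 × 0.001898) = -0.0006563
  Case 3: epsilon_lateral = -(0.2788 × 0.001787) = -0.0004982
Ordering by |epsilon_lateral|: 0.0006563 (case 2) > 0.0004982 (case 3) > 0.0003791 (case 1)
Final answer: 2, 3, 1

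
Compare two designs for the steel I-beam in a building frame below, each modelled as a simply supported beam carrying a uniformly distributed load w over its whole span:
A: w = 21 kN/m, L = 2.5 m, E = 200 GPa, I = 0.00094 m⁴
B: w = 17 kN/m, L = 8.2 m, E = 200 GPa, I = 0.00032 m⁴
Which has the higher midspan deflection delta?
Model: a simply supported beam carrying a uniformly distributed load w over its whole span, so delta = (5·w·L^4) / (384·E·I) (SI units).
  A: delta = (5 × 21000 × 2.5^4) / (384 × (2 × 10¹¹) × 0.00094) = 5.681 × 10⁻⁵ m = 0.05681 mm
  B: delta = (5 × 17000 × 8.2^4) / (384 × (2 × 10¹¹) × 0.00032) = 0.01564 m = 15.64 mm
15.64 mm > 0.05681 mm, so B is larger.
Final answer: B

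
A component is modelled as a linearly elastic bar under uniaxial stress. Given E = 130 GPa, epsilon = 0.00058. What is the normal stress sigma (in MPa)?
Model: a linearly elastic bar under uniaxial stress, so sigma = E·epsilon.
Convert to SI units:
  E = 130 GPa = 1.3 × 10¹¹ Pa
Substitute:
  sigma = (1.3 × 10¹¹) × 0.00058
  sigma = 7.54 × 10⁷ Pa
Convert: sigma = 7.54 × 10⁷ Pa = 75.4 MPa
Final answer: sigma = 75.4 MPa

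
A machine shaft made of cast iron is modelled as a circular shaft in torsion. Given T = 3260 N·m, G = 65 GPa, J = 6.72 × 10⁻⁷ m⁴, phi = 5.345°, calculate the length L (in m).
Model: a circular shaft in torsion, so phi = (T·L) / (G·J).
Solve for L: L = (phi·G·J) / T.
Convert to SI units:
  G = 65 GPa = 6.5 × 10¹⁰ Pa
  phi = 5.345° = 0.09329 rad
Substitute:
  L = (0.09329 × (6.5 × 10¹⁰) × (6.72 × 10⁻⁷)) / 3260
  L = 1.25 m
Final answer: L = 1.25 m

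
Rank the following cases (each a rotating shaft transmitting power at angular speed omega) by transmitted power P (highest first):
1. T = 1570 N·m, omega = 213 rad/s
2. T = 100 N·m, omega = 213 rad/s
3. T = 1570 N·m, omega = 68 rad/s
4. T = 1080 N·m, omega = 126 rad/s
Model: a rotating shaft transmitting power at angular speed omega, so P = T·omega (SI units).
  Case 1: P = 1570 × 213 = 334400 W = 334.4 kW
  Case 2: P = 100 × 213 = 21300 W = 21.3 kW
  Case 3: P = 1570 × 68 = 106800 W = 106.8 kW
  Case 4: P = 1080 × 126 = 136100 W = 136.1 kW
Ordering: 334.4 kW (case 1) > 136.1 kW (case 4) > 106.8 kW (case 3) > 21.3 kW (case 2)
Final answer: 1, 4, 3, 2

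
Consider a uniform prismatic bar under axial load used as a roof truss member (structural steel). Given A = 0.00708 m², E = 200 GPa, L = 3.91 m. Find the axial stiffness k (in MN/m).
Model: a uniform prismatic bar under axial load, so k = (A·E) / L.
Convert to SI units:
  E = 200 GPa = 2 × 10¹¹ Pa
Substitute:
  k = (0.00708 × (2 × 10¹¹)) / 3.91
  k = 3.621 × 10⁸ N/m
Convert: k = 3.621 × 10⁸ N/m = 362.1 MN/m
Final answer: k = 362.1 MN/m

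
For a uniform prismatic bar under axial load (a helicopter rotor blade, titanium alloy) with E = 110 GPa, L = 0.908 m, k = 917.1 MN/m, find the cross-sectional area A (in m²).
Model: a uniform prismatic bar under axial load, so k = (A·E) / L.
Solve for A: A = (k·L) / E.
Convert to SI units:
  E = 110 GPa = 1.1 × 10¹¹ Pa
  k = 917.1 MN/m = 9.171 × 10⁸ N/m
Substitute:
  A = ((9.171 × 10⁸) × 0.908) / (1.1 × 10¹¹)
  A = 0.00757 m²
Final answer: A = 0.00757 m²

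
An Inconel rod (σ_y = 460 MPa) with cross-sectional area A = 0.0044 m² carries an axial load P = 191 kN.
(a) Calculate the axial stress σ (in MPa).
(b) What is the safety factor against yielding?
(a) Axial stress σ = P/A. Convert P = 191 kN = 191000 N.
  σ = 191000 / 0.0044 = 4.341 × 10⁷ Pa = 43.41 MPa
(b) Safety factor SF = σ_y/σ = 460 / 43.41 = 10.6
Final answer: (a) σ = 43.41 MPa, (b) SF = 10.6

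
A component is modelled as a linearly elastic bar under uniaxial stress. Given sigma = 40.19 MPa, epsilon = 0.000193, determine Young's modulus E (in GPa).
Model: a linearly elastic bar under uniaxial stress, so epsilon = sigma / E.
Solve for E: E = sigma / epsilon.
Convert to SI units:
  sigma = 40.19 MPa = 4.019 × 10⁷ Pa
Substitute:
  E = (4.019 × 10⁷) / 0.000193
  E = 2.082 × 10¹¹ Pa
Convert: E = 2.082 × 10¹¹ Pa = 208.2 GPa
Final answer: E = 208.2 GPa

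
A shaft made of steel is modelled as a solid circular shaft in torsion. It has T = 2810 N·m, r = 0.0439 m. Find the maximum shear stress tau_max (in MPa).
Model: a solid circular shaft in torsion, so tau_max = (2·T) / (π·r^3).
Substitute:
  tau_max = (2 × 2810) / (π × 0.0439^3)
  tau_max = 2.114 × 10⁷ Pa
Convert: tau_max = 2.114 × 10⁷ Pa = 21.14 MPa
Final answer: tau_max = 21.14 MPa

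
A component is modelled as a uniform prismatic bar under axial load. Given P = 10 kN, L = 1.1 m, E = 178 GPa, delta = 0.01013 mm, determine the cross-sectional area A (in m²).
Model: a uniform prismatic bar under axial load, so delta = (P·L) / (A·E).
Solve for A: A = (P·L) / (delta·E).
Convert to SI units:
  P = 10 kN = 10000 N
  E = 178 GPa = 1.78 × 10¹¹ Pa
  delta = 0.01013 mm = 1.013 × 10⁻⁵ m
Substitute:
  A = (10000 × 1.1) / ((1.013 × 10⁻⁵) × (1.78 × 10¹¹))
  A = 0.0061 m²
Final answer: A = 0.0061 m²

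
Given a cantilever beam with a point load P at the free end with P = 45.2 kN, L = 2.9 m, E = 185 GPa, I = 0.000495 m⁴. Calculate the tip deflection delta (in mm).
Model: a cantilever beam with a point load P at the free end, so delta = (P·L^3) / (3·E·I).
Convert to SI units:
  P = 45.2 kN = 45200 N
  E = 185 GPa = 1.85 × 10¹¹ Pa
Substitute:
  delta = (45200 × 2.9^3) / (3 × (1.85 × 10¹¹) × 0.000495)
  delta = 0.004013 m
Convert: delta = 0.004013 m = 4.013 mm
Final answer: delta = 4.013 mm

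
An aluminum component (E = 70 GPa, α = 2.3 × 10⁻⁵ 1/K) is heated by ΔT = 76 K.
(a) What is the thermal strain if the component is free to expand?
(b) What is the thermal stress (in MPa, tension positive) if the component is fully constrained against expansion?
(a) Free thermal strain ε_th = α·ΔT = (2.3 × 10⁻⁵) × 76 = 0.001748
(b) Fully constrained, the expansion is suppressed, so σ = -E·α·ΔT. Convert E = 70 GPa = 7 × 10¹⁰ Pa.
  σ = -(7 × 10¹⁰) × (2.3 × 10⁻⁵) × 76 = -1.224 × 10⁸ Pa = -122.4 MPa (compressive)
Final answer: (a) ε_th = 0.001748, (b) σ = -122.4 MPa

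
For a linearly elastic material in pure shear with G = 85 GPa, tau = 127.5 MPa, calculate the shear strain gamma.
Model: a linearly elastic material in pure shear, so tau = G·gamma.
Solve for gamma: gamma = tau / G.
Convert to SI units:
  G = 85 GPa = 8.5 × 10¹⁰ Pa
  tau = 127.5 MPa = 1.275 × 10⁸ Pa
Substitute:
  gamma = (1.275 × 10⁸) / (8.5 × 10¹⁰)
  gamma = 0.0015
Final answer: gamma = 0.0015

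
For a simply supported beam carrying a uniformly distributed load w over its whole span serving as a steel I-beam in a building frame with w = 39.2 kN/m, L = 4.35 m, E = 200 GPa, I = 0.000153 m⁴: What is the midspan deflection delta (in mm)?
Model: a simply supported beam carrying a uniformly distributed load w over its whole span, so delta = (5·w·L^4) / (384·E·I).
Convert to SI units:
  w = 39.2 kN/m = 39200 N/m
  E = 200 GPa = 2 × 10¹¹ Pa
Substitute:
  delta = (5 × 39200 × 4.35^4) / (384 × (2 × 10¹¹) × 0.000153)
  delta = 0.005973 m
Convert: delta = 0.005973 m = 5.973 mm
Final answer: delta = 5.973 mm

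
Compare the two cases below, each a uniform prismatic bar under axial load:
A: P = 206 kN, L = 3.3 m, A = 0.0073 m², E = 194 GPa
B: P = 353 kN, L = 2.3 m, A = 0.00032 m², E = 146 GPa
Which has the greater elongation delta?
Model: a uniform prismatic bar under axial load, so delta = (P·L) / (A·E) (SI units).
  A: delta = (206000 × 3.3) / (0.0073 × (1.94 × 10¹¹)) = 0.00048 m = 0.48 mm
  B: delta = (353000 × 2.3) / (0.00032 × (1.46 × 10¹¹)) = 0.01738 m = 17.38 mm
17.38 mm > 0.48 mm, so B is larger.
Final answer: B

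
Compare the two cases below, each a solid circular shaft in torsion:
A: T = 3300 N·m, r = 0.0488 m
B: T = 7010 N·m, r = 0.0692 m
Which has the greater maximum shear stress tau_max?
Model: a solid circular shaft in torsion, so tau_max = (2·T) / (π·r^3) (SI units).
  A: tau_max = (2 × 3300) / (π × 0.0488^3) = 1.808 × 10⁷ Pa = 18.08 MPa
  B: tau_max = (2 × 7010) / (π × 0.0692^3) = 1.347 × 10⁷ Pa = 13.47 MPa
18.08 MPa > 13.47 MPa, so A is larger.
Final answer: A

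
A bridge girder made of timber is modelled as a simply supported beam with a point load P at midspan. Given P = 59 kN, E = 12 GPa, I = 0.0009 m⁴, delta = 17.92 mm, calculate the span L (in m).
Model: a simply supported beam with a point load P at midspan, so delta = (P·L^3) / (48·E·I).
Solve for L: L = ((48·delta·E·I) / P)^(1/3).
Convert to SI units:
  P = 59 kN = 59000 N
  E = 12 GPa = 1.2 × 10¹⁰ Pa
  delta = 17.92 mm = 0.01792 m
Substitute:
  L = ((48 × 0.01792 × (1.2 × 10¹⁰) × 0.0009) / 59000)^(1/3)
  L = 5.4 m
Final answer: L = 5.4 m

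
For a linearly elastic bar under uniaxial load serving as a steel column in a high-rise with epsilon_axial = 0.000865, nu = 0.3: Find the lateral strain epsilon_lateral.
Model: a linearly elastic bar under uniaxial load, so epsilon_lateral = -nu·epsilon_axial.
Substitute:
  epsilon_lateral = -(0.3 × 0.000865)
  epsilon_lateral = -0.0002595
Final answer: epsilon_lateral = -0.0002595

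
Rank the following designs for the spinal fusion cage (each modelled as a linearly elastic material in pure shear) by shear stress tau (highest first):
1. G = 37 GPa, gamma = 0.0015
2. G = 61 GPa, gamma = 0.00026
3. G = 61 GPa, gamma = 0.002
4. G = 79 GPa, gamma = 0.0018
Model: a linearly elastic material in pure shear, so tau = G·gamma (SI units).
  Case 1: tau = (3.7 × 10¹⁰) × 0.0015 = 5.55 × 10⁷ Pa = 55.5 MPa
  Case 2: tau = (6.1 × 10¹⁰) × 0.00026 = 1.586 × 10⁷ Pa = 15.86 MPa
  Case 3: tau = (6.1 × 10¹⁰) × 0.002 = 1.22 × 10⁸ Pa = 122 MPa
  Case 4: tau = (7.9 × 10¹⁰) × 0.0018 = 1.422 × 10⁸ Pa = 142.2 MPa
Ordering: 142.2 MPa (case 4) > 122 MPa (case 3) > 55.5 MPa (case 1) > 15.86 MPa (case 2)
Final answer: 4, 3, 1, 2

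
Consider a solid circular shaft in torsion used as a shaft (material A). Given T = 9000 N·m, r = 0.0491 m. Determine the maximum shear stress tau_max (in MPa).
Model: a solid circular shaft in torsion, so tau_max = (2·T) / (π·r^3).
Substitute:
  tau_max = (2 × 9000) / (π × 0.0491^3)
  tau_max = 4.84 × 10⁷ Pa
Convert: tau_max = 4.84 × 10⁷ Pa = 48.4 MPa
Final answer: tau_max = 48.4 MPa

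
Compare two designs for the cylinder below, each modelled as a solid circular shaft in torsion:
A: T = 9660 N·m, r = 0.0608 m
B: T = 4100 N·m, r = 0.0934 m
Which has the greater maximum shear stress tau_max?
Model: a solid circular shaft in torsion, so tau_max = (2·T) / (π·r^3) (SI units).
  A: tau_max = (2 × 9660) / (π × 0.0608^3) = 2.736 × 10⁷ Pa = 27.36 MPa
  B: tau_max = (2 × 4100) / (π × 0.0934^3) = 3.203 × 10⁶ Pa = 3.203 MPa
27.36 MPa > 3.203 MPa, so A is larger.
Final answer: A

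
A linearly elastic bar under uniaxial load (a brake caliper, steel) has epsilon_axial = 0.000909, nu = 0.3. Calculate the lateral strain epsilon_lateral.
Model: a linearly elastic bar under uniaxial load, so epsilon_lateral = -nu·epsilon_axial.
Substitute:
  epsilon_lateral = -(0.3 × 0.000909)
  epsilon_lateral = -0.0002727
Final answer: epsilon_lateral = -0.0002727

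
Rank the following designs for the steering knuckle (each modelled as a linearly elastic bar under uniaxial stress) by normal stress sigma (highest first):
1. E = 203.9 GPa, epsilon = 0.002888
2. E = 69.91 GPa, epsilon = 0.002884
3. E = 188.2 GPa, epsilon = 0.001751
Model: a linearly elastic bar under uniaxial stress, so sigma = E·epsilon (SI units).
  Case 1: sigma = (2.039 × 10¹¹) × 0.002888 = 5.889 × 10⁸ Pa = 588.9 MPa
  Case 2: sigma = (6.991 × 10¹⁰) × 0.002884 = 2.016 × 10⁸ Pa = 201.6 MPa
  Case 3: sigma = (1.882 × 10¹¹) × 0.001751 = 3.295 × 10⁸ Pa = 329.5 MPa
Ordering: 588.9 MPa (case 1) > 329.5 MPa (case 3) > 201.6 MPa (case 2)
Final answer: 1, 3, 2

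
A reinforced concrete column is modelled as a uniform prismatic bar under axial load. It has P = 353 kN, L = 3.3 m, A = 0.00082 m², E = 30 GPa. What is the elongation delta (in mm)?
Model: a uniform prismatic bar under axial load, so delta = (P·L) / (A·E).
Convert to SI units:
  P = 353 kN = 353000 N
  E = 30 GPa = 3 × 10¹⁰ Pa
Substitute:
  delta = (353000 × 3.3) / (0.00082 × (3 × 10¹⁰))
  delta = 0.04735 m
Convert: delta = 0.04735 m = 47.35 mm
Final answer: delta = 47.35 mm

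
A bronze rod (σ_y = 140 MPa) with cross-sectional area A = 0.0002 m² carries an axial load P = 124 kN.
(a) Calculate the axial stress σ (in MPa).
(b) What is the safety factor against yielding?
(a) Axial stress σ = P/A. Convert P = 124 kN = 124000 N.
  σ = 124000 / 0.0002 = 6.2 × 10⁸ Pa = 620 MPa
(b) Safety factor SF = σ_y/σ = 140 / 620 = 0.2258
Final answer: (a) σ = 620 MPa, (b) SF = 0.2258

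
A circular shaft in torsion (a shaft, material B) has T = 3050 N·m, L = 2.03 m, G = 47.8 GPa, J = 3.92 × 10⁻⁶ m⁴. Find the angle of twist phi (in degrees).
Model: a circular shaft in torsion, so phi = (T·L) / (G·J).
Convert to SI units:
  G = 47.8 GPa = 4.78 × 10¹⁰ Pa
Substitute:
  phi = (3050 × 2.03) / ((4.78 × 10¹⁰) × (3.92 × 10⁻⁶))
  phi = 0.03304 rad
Convert to degrees: phi = 0.03304 × 180/π = 1.893°
Final answer: phi = 1.893°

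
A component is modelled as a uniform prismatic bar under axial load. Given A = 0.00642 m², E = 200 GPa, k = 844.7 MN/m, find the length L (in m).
Model: a uniform prismatic bar under axial load, so k = (A·E) / L.
Solve for L: L = (A·E) / k.
Convert to SI units:
  E = 200 GPa = 2 × 10¹¹ Pa
  k = 844.7 MN/m = 8.447 × 10⁸ N/m
Substitute:
  L = (0.00642 × (2 × 10¹¹)) / (8.447 × 10⁸)
  L = 1.52 m
Final answer: L = 1.52 m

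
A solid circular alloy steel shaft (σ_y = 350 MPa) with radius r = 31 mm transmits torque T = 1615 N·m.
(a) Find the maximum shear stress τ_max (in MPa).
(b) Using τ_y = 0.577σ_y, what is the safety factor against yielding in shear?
(a) For a solid circular shaft, τ_max = T·r/J with J = π·r^4/2, i.e. τ_max = 2·T / (π·r^3). Convert r = 31 mm = 0.031 m.
  τ_max = (2 × 1615) / (π × 0.031^3) = 3.451 × 10⁷ Pa = 34.51 MPa
(b) τ_y = 0.577 × 350 = 201.95 MPa
  SF = τ_y/τ_max = 201.95 / 34.51 = 5.852
Final answer: (a) τ_max = 34.51 MPa, (b) SF = 5.852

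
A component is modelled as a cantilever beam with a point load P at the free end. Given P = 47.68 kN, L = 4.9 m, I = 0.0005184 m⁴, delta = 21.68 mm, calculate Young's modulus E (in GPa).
Model: a cantilever beam with a point load P at the free end, so delta = (P·L^3) / (3·E·I).
Solve for E: E = (P·L^3) / (3·delta·I).
Convert to SI units:
  P = 47.68 kN = 47680 N
  delta = 21.68 mm = 0.02168 m
Substitute:
  E = (47680 × 4.9^3) / (3 × 0.02168 × 0.0005184)
  E = 1.664 × 10¹¹ Pa
Convert: E = 1.664 × 10¹¹ Pa = 166.4 GPa
Final answer: E = 166.4 GPa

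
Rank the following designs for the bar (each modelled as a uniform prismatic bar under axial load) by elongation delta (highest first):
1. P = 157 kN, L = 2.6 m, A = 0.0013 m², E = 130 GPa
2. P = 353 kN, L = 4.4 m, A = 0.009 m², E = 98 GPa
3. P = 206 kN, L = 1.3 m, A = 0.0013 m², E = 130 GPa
Model: a uniform prismatic bar under axial load, so delta = (P·L) / (A·E) (SI units).
  Case 1: delta = (157000 × 2.6) / (0.0013 × (1.3 × 10¹¹)) = 0.002415 m = 2.415 mm
  Case 2: delta = (353000 × 4.4) / (0.009 × (9.8 × 10¹⁰)) = 0.001761 m = 1.761 mm
  Case 3: delta = (206000 × 1.3) / (0.0013 × (1.3 × 10¹¹)) = 0.001585 m = 1.585 mm
Ordering: 2.415 mm (case 1) > 1.761 mm (case 2) > 1.585 mm (case 3)
Final answer: 1, 2, 3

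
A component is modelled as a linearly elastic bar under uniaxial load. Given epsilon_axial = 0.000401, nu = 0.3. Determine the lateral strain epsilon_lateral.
Model: a linearly elastic bar under uniaxial load, so epsilon_lateral = -nu·epsilon_axial.
Substitute:
  epsilon_lateral = -(0.3 × 0.000401)
  epsilon_lateral = -0.0001203
Final answer: epsilon_lateral = -0.0001203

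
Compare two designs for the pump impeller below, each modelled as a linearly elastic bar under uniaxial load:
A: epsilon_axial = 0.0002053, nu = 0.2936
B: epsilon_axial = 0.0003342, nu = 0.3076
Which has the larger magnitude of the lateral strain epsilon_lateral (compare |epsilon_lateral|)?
Model: a linearly elastic bar under uniaxial load, so epsilon_lateral = -nu·epsilon_axial (SI units).
  A: epsilon_lateral = -(0.2936 × 0.0002053) = -6.028 × 10⁻⁵
  B: epsilon_lateral = -(0.3076 × 0.0003342) = -0.0001028
|epsilon_lateral|: A = 6.028 × 10⁻⁵, B = 0.0001028, so B is larger in magnitude.
Final answer: B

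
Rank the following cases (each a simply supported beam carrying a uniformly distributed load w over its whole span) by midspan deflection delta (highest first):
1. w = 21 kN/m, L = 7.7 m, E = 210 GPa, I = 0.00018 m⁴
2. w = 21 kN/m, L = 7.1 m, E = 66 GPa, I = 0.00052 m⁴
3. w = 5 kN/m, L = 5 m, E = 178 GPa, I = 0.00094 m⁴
Model: a simply supported beam carrying a uniformly distributed load w over its whole span, so delta = (5·w·L^4) / (384·E·I) (SI units).
  Case 1: delta = (5 × 21000 × 7.7^4) / (384 × (2.1 × 10¹¹) × 0.00018) = 0.02543 m = 25.43 mm
  Case 2: delta = (5 × 21000 × 7.1^4) / (384 × (6.6 × 10¹⁰) × 0.00052) = 0.02025 m = 20.25 mm
  Case 3: delta = (5 × 5000 × 5^4) / (384 × (1.78 × 10¹¹) × 0.00094) = 0.0002432 m = 0.2432 mm
Ordering: 25.43 mm (case 1) > 20.25 mm (case 2) > 0.2432 mm (case 3)
Final answer: 1, 2, 3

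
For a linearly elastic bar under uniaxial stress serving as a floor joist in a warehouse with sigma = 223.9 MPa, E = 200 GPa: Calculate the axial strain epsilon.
Model: a linearly elastic bar under uniaxial stress, so epsilon = sigma / E.
Convert to SI units:
  sigma = 223.9 MPa = 2.239 × 10⁸ Pa
  E = 200 GPa = 2 × 10¹¹ Pa
Substitute:
  epsilon = (2.239 × 10⁸) / (2 × 10¹¹)
  epsilon = 0.001119
Final answer: epsilon = 0.001119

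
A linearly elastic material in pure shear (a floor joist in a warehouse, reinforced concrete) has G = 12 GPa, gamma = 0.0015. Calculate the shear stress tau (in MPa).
Model: a linearly elastic material in pure shear, so tau = G·gamma.
Convert to SI units:
  G = 12 GPa = 1.2 × 10¹⁰ Pa
Substitute:
  tau = (1.2 × 10¹⁰) × 0.0015
  tau = 1.8 × 10⁷ Pa
Convert: tau = 1.8 × 10⁷ Pa = 18 MPa
Final answer: tau = 18 MPa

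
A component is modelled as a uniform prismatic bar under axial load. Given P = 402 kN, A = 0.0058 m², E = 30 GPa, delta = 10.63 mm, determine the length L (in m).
Model: a uniform prismatic bar under axial load, so delta = (P·L) / (A·E).
Solve for L: L = (delta·A·E) / P.
Convert to SI units:
  P = 402 kN = 402000 N
  E = 30 GPa = 3 × 10¹⁰ Pa
  delta = 10.63 mm = 0.01063 m
Substitute:
  L = (0.01063 × 0.0058 × (3 × 10¹⁰)) / 402000
  L = 4.601 m
Final answer: L = 4.601 m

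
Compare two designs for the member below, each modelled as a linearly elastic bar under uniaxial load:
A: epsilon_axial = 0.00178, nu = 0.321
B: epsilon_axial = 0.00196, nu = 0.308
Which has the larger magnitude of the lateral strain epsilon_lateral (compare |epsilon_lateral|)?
Model: a linearly elastic bar under uniaxial load, so epsilon_lateral = -nu·epsilon_axial (SI units).
  A: epsilon_lateral = -(0.321 × 0.00178) = -0.0005714
  B: epsilon_lateral = -(0.308 × 0.00196) = -0.0006037
|epsilon_lateral|: A = 0.0005714, B = 0.0006037, so B is larger in magnitude.
Final answer: B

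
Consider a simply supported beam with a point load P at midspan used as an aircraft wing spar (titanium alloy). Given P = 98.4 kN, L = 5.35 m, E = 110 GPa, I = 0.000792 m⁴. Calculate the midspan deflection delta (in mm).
Model: a simply supported beam with a point load P at midspan, so delta = (P·L^3) / (48·E·I).
Convert to SI units:
  P = 98.4 kN = 98400 N
  E = 110 GPa = 1.1 × 10¹¹ Pa
Substitute:
  delta = (98400 × 5.35^3) / (48 × (1.1 × 10¹¹) × 0.000792)
  delta = 0.003603 m
Convert: delta = 0.003603 m = 3.603 mm
Final answer: delta = 3.603 mm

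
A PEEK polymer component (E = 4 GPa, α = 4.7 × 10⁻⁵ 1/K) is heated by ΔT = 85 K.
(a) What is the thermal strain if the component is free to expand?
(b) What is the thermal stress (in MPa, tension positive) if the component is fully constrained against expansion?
(a) Free thermal strain ε_th = α·ΔT = (4.7 × 10⁻⁵) × 85 = 0.003995
(b) Fully constrained, the expansion is suppressed, so σ = -E·α·ΔT. Convert E = 4 GPa = 4 × 10⁹ Pa.
  σ = -(4 × 10⁹) × (4.7 × 10⁻⁵) × 85 = -1.598 × 10⁷ Pa = -15.98 MPa (compressive)
Final answer: (a) ε_th = 0.003995, (b) σ = -15.98 MPa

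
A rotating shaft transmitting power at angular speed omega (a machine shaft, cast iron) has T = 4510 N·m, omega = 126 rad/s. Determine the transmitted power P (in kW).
Model: a rotating shaft transmitting power at angular speed omega, so P = T·omega.
Substitute:
  P = 4510 × 126
  P = 568300 W
Convert: P = 568300 W = 568.3 kW
Final answer: P = 568.3 kW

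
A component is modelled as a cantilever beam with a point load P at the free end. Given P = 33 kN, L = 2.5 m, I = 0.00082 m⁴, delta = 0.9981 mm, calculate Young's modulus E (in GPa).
Model: a cantilever beam with a point load P at the free end, so delta = (P·L^3) / (3·E·I).
Solve for E: E = (P·L^3) / (3·delta·I).
Convert to SI units:
  P = 33 kN = 33000 N
  delta = 0.9981 mm = 0.0009981 m
Substitute:
  E = (33000 × 2.5^3) / (3 × 0.0009981 × 0.00082)
  E = 2.1 × 10¹¹ Pa
Convert: E = 2.1 × 10¹¹ Pa = 210 GPa
Final answer: E = 210 GPa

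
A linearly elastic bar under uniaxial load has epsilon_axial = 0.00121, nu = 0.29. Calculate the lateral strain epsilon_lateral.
Model: a linearly elastic bar under uniaxial load, so epsilon_lateral = -nu·epsilon_axial.
Substitute:
  epsilon_lateral = -(0.29 × 0.00121)
  epsilon_lateral = -0.0003509
Final answer: epsilon_lateral = -0.0003509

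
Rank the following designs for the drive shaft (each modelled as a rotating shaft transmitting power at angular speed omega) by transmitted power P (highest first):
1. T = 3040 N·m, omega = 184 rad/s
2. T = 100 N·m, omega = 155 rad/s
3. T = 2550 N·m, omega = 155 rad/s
Model: a rotating shaft transmitting power at angular speed omega, so P = T·omega (SI units).
  Case 1: P = 3040 × 184 = 559400 W = 559.4 kW
  Case 2: P = 100 × 155 = 15500 W = 15.5 kW
  Case 3: P = 2550 × 155 = 395200 W = 395.2 kW
Ordering: 559.4 kW (case 1) > 395.2 kW (case 3) > 15.5 kW (case 2)
Final answer: 1, 3, 2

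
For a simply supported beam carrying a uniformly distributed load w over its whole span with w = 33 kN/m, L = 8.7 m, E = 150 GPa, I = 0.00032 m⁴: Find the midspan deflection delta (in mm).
Model: a simply supported beam carrying a uniformly distributed load w over its whole span, so delta = (5·w·L^4) / (384·E·I).
Convert to SI units:
  w = 33 kN/m = 33000 N/m
  E = 150 GPa = 1.5 × 10¹¹ Pa
Substitute:
  delta = (5 × 33000 × 8.7^4) / (384 × (1.5 × 10¹¹) × 0.00032)
  delta = 0.05128 m
Convert: delta = 0.05128 m = 51.28 mm
Final answer: delta = 51.28 mm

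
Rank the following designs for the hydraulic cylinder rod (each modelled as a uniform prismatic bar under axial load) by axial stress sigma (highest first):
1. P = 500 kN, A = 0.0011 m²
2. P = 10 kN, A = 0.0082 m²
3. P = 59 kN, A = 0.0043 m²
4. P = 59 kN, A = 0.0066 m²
Model: a uniform prismatic bar under axial load, so sigma = P / A (SI units).
  Case 1: sigma = 500000 / 0.0011 = 4.545 × 10⁸ Pa = 454.5 MPa
  Case 2: sigma = 10000 / 0.0082 = 1.22 × 10⁶ Pa = 1.22 MPa
  Case 3: sigma = 59000 / 0.0043 = 1.372 × 10⁷ Pa = 13.72 MPa
  Case 4: sigma = 59000 / 0.0066 = 8.939 × 10⁶ Pa = 8.939 MPa
Ordering: 454.5 MPa (case 1) > 13.72 MPa (case 3) > 8.939 MPa (case 4) > 1.22 MPa (case 2)
Final answer: 1, 3, 4, 2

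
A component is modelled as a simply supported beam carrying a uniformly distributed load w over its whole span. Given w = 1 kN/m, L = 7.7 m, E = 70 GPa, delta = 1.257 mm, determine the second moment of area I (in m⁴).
Model: a simply supported beam carrying a uniformly distributed load w over its whole span, so delta = (5·w·L^4) / (384·E·I).
Solve for I: I = (5·w·L^4) / (384·delta·E).
Convert to SI units:
  w = 1 kN/m = 1000 N/m
  E = 70 GPa = 7 × 10¹⁰ Pa
  delta = 1.257 mm = 0.001257 m
Substitute:
  I = (5 × 1000 × 7.7^4) / (384 × 0.001257 × (7 × 10¹⁰))
  I = 0.0005202 m⁴
Final answer: I = 0.0005202 m⁴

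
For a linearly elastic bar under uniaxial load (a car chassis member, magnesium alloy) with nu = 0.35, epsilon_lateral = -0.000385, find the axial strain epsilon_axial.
Model: a linearly elastic bar under uniaxial load, so epsilon_lateral = -nu·epsilon_axial.
Solve for epsilon_axial: epsilon_axial = -epsilon_lateral / nu.
Substitute:
  epsilon_axial = -(-0.000385) / 0.35
  epsilon_axial = 0.0011
Final answer: epsilon_axial = 0.0011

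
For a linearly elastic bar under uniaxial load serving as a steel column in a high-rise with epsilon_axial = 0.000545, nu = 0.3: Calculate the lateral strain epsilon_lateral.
Model: a linearly elastic bar under uniaxial load, so epsilon_lateral = -nu·epsilon_axial.
Substitute:
  epsilon_lateral = -(0.3 × 0.000545)
  epsilon_lateral = -0.0001635
Final answer: epsilon_lateral = -0.0001635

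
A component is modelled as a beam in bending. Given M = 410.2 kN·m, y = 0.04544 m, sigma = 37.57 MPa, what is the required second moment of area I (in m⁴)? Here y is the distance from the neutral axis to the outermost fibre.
Model: a beam in bending, so sigma = (M·y) / I.
Solve for I: I = (M·y) / sigma.
Convert to SI units:
  M = 410.2 kN·m = 410200 N·m
  sigma = 37.57 MPa = 3.757 × 10⁷ Pa
Substitute:
  I = (410200 × 0.04544) / (3.757 × 10⁷)
  I = 0.0004961 m⁴
Final answer: I = 0.0004961 m⁴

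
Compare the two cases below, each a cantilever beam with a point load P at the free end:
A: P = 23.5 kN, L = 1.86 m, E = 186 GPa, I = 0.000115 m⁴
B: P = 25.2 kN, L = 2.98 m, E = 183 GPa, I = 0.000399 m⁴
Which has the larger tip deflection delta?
Model: a cantilever beam with a point load P at the free end, so delta = (P·L^3) / (3·E·I) (SI units).
  A: delta = (23500 × 1.86^3) / (3 × (1.86 × 10¹¹) × 0.000115) = 0.002357 m = 2.357 mm
  B: delta = (25200 × 2.98^3) / (3 × (1.83 × 10¹¹) × 0.000399) = 0.003044 m = 3.044 mm
3.044 mm > 2.357 mm, so B is larger.
Final answer: B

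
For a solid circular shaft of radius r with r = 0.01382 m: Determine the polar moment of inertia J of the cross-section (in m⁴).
Model: a solid circular shaft of radius r, so J = (π·r^4) / 2.
Substitute:
  J = (π × 0.01382^4) / 2
  J = 5.73 × 10⁻⁸ m⁴
Final answer: J = 5.73 × 10⁻⁸ m⁴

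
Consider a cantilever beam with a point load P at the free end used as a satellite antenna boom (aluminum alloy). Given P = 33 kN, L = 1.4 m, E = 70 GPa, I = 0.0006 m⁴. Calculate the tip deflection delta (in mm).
Model: a cantilever beam with a point load P at the free end, so delta = (P·L^3) / (3·E·I).
Convert to SI units:
  P = 33 kN = 33000 N
  E = 70 GPa = 7 × 10¹⁰ Pa
Substitute:
  delta = (33000 × 1.4^3) / (3 × (7 × 10¹⁰) × 0.0006)
  delta = 0.0007187 m
Convert: delta = 0.0007187 m = 0.7187 mm
Final answer: delta = 0.7187 mm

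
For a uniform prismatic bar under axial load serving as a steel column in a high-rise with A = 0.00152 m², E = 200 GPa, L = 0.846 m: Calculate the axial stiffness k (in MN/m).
Model: a uniform prismatic bar under axial load, so k = (A·E) / L.
Convert to SI units:
  E = 200 GPa = 2 × 10¹¹ Pa
Substitute:
  k = (0.00152 × (2 × 10¹¹)) / 0.846
  k = 3.593 × 10⁸ N/m
Convert: k = 3.593 × 10⁸ N/m = 359.3 MN/m
Final answer: k = 359.3 MN/m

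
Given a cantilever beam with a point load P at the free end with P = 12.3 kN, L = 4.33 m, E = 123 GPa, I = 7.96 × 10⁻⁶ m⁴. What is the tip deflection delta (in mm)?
Model: a cantilever beam with a point load P at the free end, so delta = (P·L^3) / (3·E·I).
Convert to SI units:
  P = 12.3 kN = 12300 N
  E = 123 GPa = 1.23 × 10¹¹ Pa
Substitute:
  delta = (12300 × 4.33^3) / (3 × (1.23 × 10¹¹) × (7.96 × 10⁻⁶))
  delta = 0.34 m
Convert: delta = 0.34 m = 340 mm
Final answer: delta = 340 mm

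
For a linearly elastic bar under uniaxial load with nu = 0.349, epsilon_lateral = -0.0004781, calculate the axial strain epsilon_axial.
Model: a linearly elastic bar under uniaxial load, so epsilon_lateral = -nu·epsilon_axial.
Solve for epsilon_axial: epsilon_axial = -epsilon_lateral / nu.
Substitute:
  epsilon_axial = -(-0.0004781) / 0.349
  epsilon_axial = 0.00137
Final answer: epsilon_axial = 0.00137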